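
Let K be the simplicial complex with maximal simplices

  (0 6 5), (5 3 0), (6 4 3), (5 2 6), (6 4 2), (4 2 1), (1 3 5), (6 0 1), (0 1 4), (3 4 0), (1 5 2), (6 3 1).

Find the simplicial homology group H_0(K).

H_0 ≅ Z.

K has 7 vertices, 18 edges, 12 triangles.
rank ∂_0 = 0, rank ∂_1 = 6 ⇒ b_0 = 7 − 0 − 6 = 1; all invariant factors of ∂_1 are 1 so no torsion. So H_0 = Z.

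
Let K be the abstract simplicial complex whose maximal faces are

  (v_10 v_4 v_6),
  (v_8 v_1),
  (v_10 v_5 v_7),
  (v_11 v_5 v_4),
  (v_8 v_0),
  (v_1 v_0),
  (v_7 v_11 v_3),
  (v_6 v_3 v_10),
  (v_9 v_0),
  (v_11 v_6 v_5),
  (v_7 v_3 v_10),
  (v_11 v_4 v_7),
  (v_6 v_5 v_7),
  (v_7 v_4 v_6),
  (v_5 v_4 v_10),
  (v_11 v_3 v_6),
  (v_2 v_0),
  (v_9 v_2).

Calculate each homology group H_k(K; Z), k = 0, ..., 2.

K has 12 vertices, 24 edges, 12 triangles.
rank ∂_0 = 0, rank ∂_1 = 10 ⇒ b_0 = 12 − 0 − 10 = 2; all invariant factors of ∂_1 are 1 so no torsion. So H_0 = Z^2.
rank ∂_1 = 10, rank ∂_2 = 12 ⇒ b_1 = 24 − 10 − 12 = 2; ∂_2 has invariant factor(s) [2] giving torsion. So H_1 = Z^2 ⊕ Z/2Z.
rank ∂_2 = 12, rank ∂_3 = 0 ⇒ b_2 = 12 − 12 − 0 = 0. So H_2 = 0.

H_0 ≅ Z^2,  H_1 ≅ Z^2 ⊕ Z/2Z,  H_2 = 0.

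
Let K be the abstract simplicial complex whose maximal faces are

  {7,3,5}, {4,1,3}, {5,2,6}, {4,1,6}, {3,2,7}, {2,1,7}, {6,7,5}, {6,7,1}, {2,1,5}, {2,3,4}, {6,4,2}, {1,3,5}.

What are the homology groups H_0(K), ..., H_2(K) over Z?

Fix the vertex order 1 < 2 < 3 < 4 < 5 < 6 < 7 and write every simplex with vertices in increasing order. Then dim K = 2 and the simplices of K are:

  0-simplices (7): [1], [2], [3], [4], [5], [6], [7]
  1-simplices (18): [1,2], [1,3], [1,4], [1,5], [1,6], [1,7], [2,3], [2,4], [2,5], [2,6], [2,7], [3,4], [3,5], [3,7], [4,6], [5,6], [5,7], [6,7]
  2-simplices (12): [1,2,5], [1,2,7], [1,3,4], [1,3,5], [1,4,6], [1,6,7], [2,3,4], [2,3,7], [2,4,6], [2,5,6], [3,5,7], [5,6,7]

giving chain groups C_0 ≅ Z^7, C_1 ≅ Z^18, C_2 ≅ Z^12.

∂_1: C_1 → C_0 is given by ∂[p,q] = [q] − [p]. For instance
  ∂[1,4] = [4] − [1].
As a 7×18 matrix over Z this has rank 6, with invariant factors (1,1,1,1,1,1).

The boundary map ∂_2: C_2 → C_1 acts by ∂[p,q,r] = [q,r] − [p,r] + [p,q]. For instance
  ∂[2,3,7] = [3,7] − [2,7] + [2,3],
  ∂[1,6,7] = [6,7] − [1,7] + [1,6].
This gives a 18×12 integer matrix of rank 12; reducing to Smith normal form yields diagonal entries (1,1,1,1,1,1,1,1,1,1,1,2).

Reading off H_k = ker ∂_k / im ∂_{k+1}:

  H_0: rank C_0 − rank ∂_1 = 7 − 6 = 1, and the invariant factors of ∂_1 are all 1, so H_0 ≅ Z.
  H_1: rank ker ∂_1 − rank ∂_2 = (18 − 6) − 12 = 0, and ∂_2 has invariant factor 2 > 1, so H_1 ≅ Z/2.
  H_2: rank ker ∂_2 − rank ∂_3 = (12 − 12) − 0 = 0, and there is no ∂_3, so H_2 ≅ 0.

H_0 ≅ Z,  H_1 ≅ Z/2,  H_2 = 0.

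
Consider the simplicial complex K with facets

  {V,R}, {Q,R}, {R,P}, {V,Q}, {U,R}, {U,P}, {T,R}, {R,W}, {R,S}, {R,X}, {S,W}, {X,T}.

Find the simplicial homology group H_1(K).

H_1 = Z^4.

We work with the vertex ordering P < Q < R < S < T < U < V < W < X. The simplices of K, each written with vertices in increasing order, are:

  0-simplices (9): P, Q, R, S, T, U, V, W, X
  1-simplices (12): PR, PU, QR, QV, RS, RT, RU, RV, RW, RX, SW, TX

Hence C_0 ≅ Z^9, C_1 ≅ Z^12.

Boundary ∂_1: C_1 → C_0 sends each edge [p,q] (with p < q) to q − p. For instance
  ∂RT = T − R.
As a 9×12 matrix over Z this has rank 8, with invariant factors (1,1,1,1,1,1,1,1).

Reading off H_k = ker ∂_k / im ∂_{k+1}:

  H_1: rank ker ∂_1 − rank ∂_2 = (12 − 8) − 0 = 4, and there is no ∂_2, so H_1 ≅ Z^4.

(K is a triangulation of a wedge of 4 circles.)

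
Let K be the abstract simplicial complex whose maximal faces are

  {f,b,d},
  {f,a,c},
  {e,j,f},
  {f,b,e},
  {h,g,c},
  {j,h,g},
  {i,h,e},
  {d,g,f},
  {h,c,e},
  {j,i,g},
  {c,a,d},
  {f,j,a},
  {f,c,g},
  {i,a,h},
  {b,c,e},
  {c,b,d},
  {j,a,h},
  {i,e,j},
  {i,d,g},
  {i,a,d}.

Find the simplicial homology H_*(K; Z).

H_0 ≅ Z,  H_1 ≅ Z ⊕ Z_2,  H_2 = 0.

We work with the vertex ordering a < b < c < d < e < f < g < h < i < j. The simplices of K, each written with vertices in increasing order, are:

  0-simplices (10): a, b, c, d, e, f, g, h, i, j
  1-simplices (30): ac, ad, af, ah, ai, aj, bc, bd, be, bf, cd, ce, cf, cg, ch, df, dg, di, ef, eh, ei, ej, fg, fj, gh, gi, gj, hi, hj, ij
  2-simplices (20): acd, acf, adi, afj, ahi, ahj, bcd, bce, bdf, bef, ceh, cfg, cgh, dfg, dgi, efj, ehi, eij, ghj, gij

so the chain groups are C_0 ≅ Z^10, C_1 ≅ Z^30, C_2 ≅ Z^20.

∂_1: C_1 → C_0 is given by ∂[p,q] = [q] − [p].
The resulting 10×30 matrix has rank 9, and its Smith normal form has invariant factors (1,1,1,1,1,1,1,1,1).

The boundary map ∂_2: C_2 → C_1 maps a triangle to the signed sum of its edges. For instance
  ∂ahj = hj − aj + ah,
  ∂afj = fj − aj + af.
As a 30×20 matrix over Z this has rank 20, with invariant factors (1,1,1,1,1,1,1,1,1,1,1,1,1,1,1,1,1,1,1,2).

Now H_k = ker ∂_k / im ∂_{k+1}, so:

  H_0: rank C_0 − rank ∂_1 = 10 − 9 = 1, and the invariant factors of ∂_1 are all 1, so H_0 ≅ Z.
  H_1: rank ker ∂_1 − rank ∂_2 = (30 − 9) − 20 = 1, and ∂_2 has invariant factor 2 > 1, so H_1 ≅ Z ⊕ Z_2.
  H_2: rank ker ∂_2 − rank ∂_3 = (20 − 20) − 0 = 0, and there is no ∂_3, so H_2 ≅ 0.

(K is a triangulation of the Klein bottle.)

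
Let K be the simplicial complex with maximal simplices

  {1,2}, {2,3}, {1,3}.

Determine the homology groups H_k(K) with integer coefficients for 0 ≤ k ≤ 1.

K has 3 vertices, 3 edges.
rank ∂_0 = 0, rank ∂_1 = 2 ⇒ b_0 = 3 − 0 − 2 = 1; all invariant factors of ∂_1 are 1 so no torsion. So H_0 ≅ Z.
rank ∂_1 = 2, rank ∂_2 = 0 ⇒ b_1 = 3 − 2 − 0 = 1. So H_1 ≅ Z.

H_0 ≅ Z,  H_1 ≅ Z.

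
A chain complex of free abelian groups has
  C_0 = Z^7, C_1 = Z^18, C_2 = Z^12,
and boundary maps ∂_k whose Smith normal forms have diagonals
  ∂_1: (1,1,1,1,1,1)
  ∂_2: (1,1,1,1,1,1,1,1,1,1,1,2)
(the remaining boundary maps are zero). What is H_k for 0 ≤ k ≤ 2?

H_0: b_0 = 7 − 0 − 6 = 1; torsion from ∂_1 factors > 1: none. So H_0 = Z.
H_1: b_1 = 18 − 6 − 12 = 0; torsion from ∂_2 factors > 1: [2]. So H_1 = Z/2Z.
H_2: b_2 = 12 − 12 − 0 = 0; torsion from ∂_3 factors > 1: none. So H_2 = 0.

H_0 = Z,  H_1 = Z/2Z,  H_2 = 0.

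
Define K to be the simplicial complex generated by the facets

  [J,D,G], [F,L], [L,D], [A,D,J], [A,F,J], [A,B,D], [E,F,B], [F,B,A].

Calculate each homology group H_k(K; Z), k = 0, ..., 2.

We work with the vertex ordering A < B < D < E < F < G < J < L. The simplices of K, each written with vertices in increasing order, are:

  0-simplices (8): A, B, D, E, F, G, J, L
  1-simplices (14): AB, AD, AF, AJ, BD, BE, BF, DG, DJ, DL, EF, FJ, FL, GJ
  2-simplices (6): ABD, ABF, ADJ, AFJ, BEF, DGJ

giving chain groups C_0 ≅ Z^8, C_1 ≅ Z^14, C_2 ≅ Z^6.

The boundary map ∂_1: C_1 → C_0 is given by ∂[p,q] = [q] − [p]. For instance
  ∂DL = L − D.
This gives a 8×14 integer matrix of rank 7; reducing to Smith normal form yields diagonal entries (1,1,1,1,1,1,1).

Boundary ∂_2: C_2 → C_1 sends each 2-simplex [p,q,r] to [q,r] − [p,r] + [p,q]. For instance
  ∂DGJ = GJ − DJ + DG,
  ∂ABF = BF − AF + AB.
As a 14×6 matrix over Z this has rank 6, with invariant factors (1,1,1,1,1,1).

Computing H_k = (kernel of ∂_k) / (image of ∂_{k+1}):

  H_0: rank C_0 − rank ∂_1 = 8 − 7 = 1, and the invariant factors of ∂_1 are all 1, so H_0 = Z.
  H_1: rank ker ∂_1 − rank ∂_2 = (14 − 7) − 6 = 1, and the invariant factors of ∂_2 are all 1, so H_1 = Z.
  H_2: rank ker ∂_2 − rank ∂_3 = (6 − 6) − 0 = 0, and there is no ∂_3, so H_2 = 0.

As a check, the Euler characteristic is 8 − 14 + 6 = 0, which agrees with 1 − 1 + 0 = 0.

H_0 ≅ Z,  H_1 ≅ Z,  H_2 = 0.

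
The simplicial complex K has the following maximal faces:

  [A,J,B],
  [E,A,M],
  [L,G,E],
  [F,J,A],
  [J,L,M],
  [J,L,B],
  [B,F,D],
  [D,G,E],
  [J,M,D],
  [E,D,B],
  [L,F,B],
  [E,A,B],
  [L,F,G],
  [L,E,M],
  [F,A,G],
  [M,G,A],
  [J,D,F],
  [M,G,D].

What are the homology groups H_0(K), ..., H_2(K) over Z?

H_0 = Z,  H_1 = Z × Z/2,  H_2 = 0.

We work with the vertex ordering A < B < D < E < F < G < J < L < M. The simplices of K, each written with vertices in increasing order, are:

  0-simplices (9): A, B, D, E, F, G, J, L, M
  1-simplices (27): AB, AE, AF, AG, AJ, AM, BD, BE, BF, BJ, BL, DE, DF, DG, DJ, DM, EG, EL, EM, FG, FJ, FL, GL, GM, JL, JM, LM
  2-simplices (18): ABE, ABJ, AEM, AFG, AFJ, AGM, BDE, BDF, BFL, BJL, DEG, DFJ, DGM, DJM, EGL, ELM, FGL, JLM

so the chain groups are C_0 ≅ Z^9, C_1 ≅ Z^27, C_2 ≅ Z^18.

The boundary map ∂_1: C_1 → C_0 is given by ∂[p,q] = [q] − [p].
The 9×27 boundary matrix has rank 8 and Smith normal form diag(1,1,1,1,1,1,1,1).

∂_2: C_2 → C_1 sends each 2-simplex [p,q,r] to [q,r] − [p,r] + [p,q]. For instance
  ∂AGM = GM − AM + AG,
  ∂BDE = DE − BE + BD.
As a 27×18 matrix over Z this has rank 18, with invariant factors (1,1,1,1,1,1,1,1,1,1,1,1,1,1,1,1,1,2).

Computing H_k = (kernel of ∂_k) / (image of ∂_{k+1}):

  H_0: rank C_0 − rank ∂_1 = 9 − 8 = 1, and the invariant factors of ∂_1 are all 1, so H_0 = Z.
  H_1: rank ker ∂_1 − rank ∂_2 = (27 − 8) − 18 = 1, and ∂_2 has invariant factor 2 > 1, so H_1 = Z × Z/2.
  H_2: rank ker ∂_2 − rank ∂_3 = (18 − 18) − 0 = 0, and there is no ∂_3, so H_2 = 0.

As a check, the Euler characteristic is 9 − 27 + 18 = 0, which agrees with 1 − 1 + 0 = 0.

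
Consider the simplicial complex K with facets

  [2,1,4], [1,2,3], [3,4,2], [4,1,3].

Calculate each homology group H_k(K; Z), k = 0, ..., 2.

Fix the vertex order 1 < 2 < 3 < 4 and write every simplex with vertices in increasing order. Then dim K = 2 and the simplices of K are:

  0-simplices (4): [1], [2], [3], [4]
  1-simplices (6): [1,2], [1,3], [1,4], [2,3], [2,4], [3,4]
  2-simplices (4): [1,2,3], [1,2,4], [1,3,4], [2,3,4]

so the chain groups are C_0 ≅ Z^4, C_1 ≅ Z^6, C_2 ≅ Z^4.

Boundary ∂_1: C_1 → C_0 maps an edge to its endpoints' difference, ∂[p,q] = q − p. For instance
  ∂[2,3] = [3] − [2].
As a 4×6 matrix over Z this has rank 3, with invariant factors (1,1,1).

∂_2: C_2 → C_1 maps a triangle to the signed sum of its edges. For instance
  ∂[1,2,3] = [2,3] − [1,3] + [1,2],
  ∂[2,3,4] = [3,4] − [2,4] + [2,3].
This gives a 6×4 integer matrix of rank 3; reducing to Smith normal form yields diagonal entries (1,1,1).

Reading off H_k = ker ∂_k / im ∂_{k+1}:

  H_0: rank C_0 − rank ∂_1 = 4 − 3 = 1, and the invariant factors of ∂_1 are all 1, so H_0 ≅ Z.
  H_1: rank ker ∂_1 − rank ∂_2 = (6 − 3) − 3 = 0, and the invariant factors of ∂_2 are all 1, so H_1 ≅ 0.
  H_2: rank ker ∂_2 − rank ∂_3 = (4 − 3) − 0 = 1, and there is no ∂_3, so H_2 ≅ Z.

As a check, the Euler characteristic is 4 − 6 + 4 = 2, which agrees with 1 − 0 + 1 = 2.
(K is a triangulation of the 2-sphere S^2.)

H_0 = Z,  H_1 = 0,  H_2 = Z.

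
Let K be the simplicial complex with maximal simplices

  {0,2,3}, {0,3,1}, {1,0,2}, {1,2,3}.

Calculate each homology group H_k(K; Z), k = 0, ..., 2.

H_0 = Z,  H_1 = 0,  H_2 = Z.

Take the total order 0 < 1 < 2 < 3 on the vertex set. Then K (dimension 2) consists of the simplices:

  0-simplices (4): [0], [1], [2], [3]
  1-simplices (6): [0,1], [0,2], [0,3], [1,2], [1,3], [2,3]
  2-simplices (4): [0,1,2], [0,1,3], [0,2,3], [1,2,3]

Hence C_0 ≅ Z^4, C_1 ≅ Z^6, C_2 ≅ Z^4.

Boundary ∂_1: C_1 → C_0 maps an edge to its endpoints' difference, ∂[p,q] = q − p.
As a 4×6 matrix over Z this has rank 3, with invariant factors (1,1,1).

Boundary ∂_2: C_2 → C_1 sends each 2-simplex [p,q,r] to [q,r] − [p,r] + [p,q]. For instance
  ∂[1,2,3] = [2,3] − [1,3] + [1,2],
  ∂[0,2,3] = [2,3] − [0,3] + [0,2].
The resulting 6×4 matrix has rank 3, and its Smith normal form has invariant factors (1,1,1).

From H_k ≅ ker(∂_k) / im(∂_{k+1}) we obtain:

  H_0: rank C_0 − rank ∂_1 = 4 − 3 = 1, and the invariant factors of ∂_1 are all 1, so H_0 ≅ Z.
  H_1: rank ker ∂_1 − rank ∂_2 = (6 − 3) − 3 = 0, and the invariant factors of ∂_2 are all 1, so H_1 ≅ 0.
  H_2: rank ker ∂_2 − rank ∂_3 = (4 − 3) − 0 = 1, and there is no ∂_3, so H_2 ≅ Z.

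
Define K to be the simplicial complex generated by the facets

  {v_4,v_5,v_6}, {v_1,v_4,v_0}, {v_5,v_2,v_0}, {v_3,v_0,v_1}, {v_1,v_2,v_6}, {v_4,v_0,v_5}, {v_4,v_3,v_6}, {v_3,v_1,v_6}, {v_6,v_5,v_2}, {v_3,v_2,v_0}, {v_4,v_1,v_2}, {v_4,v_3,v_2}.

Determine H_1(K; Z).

H_1 ≅ Z/2.

Take the total order v_0 < v_1 < v_2 < v_3 < v_4 < v_5 < v_6 on the vertex set. Then K (dimension 2) consists of the simplices:

  0-simplices (7): [v_0], [v_1], [v_2], [v_3], [v_4], [v_5], [v_6]
  1-simplices (18): (18 of them)
  2-simplices (12): (12 of them)

so the chain groups are C_0 ≅ Z^7, C_1 ≅ Z^18, C_2 ≅ Z^12.

Boundary ∂_1: C_1 → C_0 is given by ∂[p,q] = [q] − [p]. For instance
  ∂[v_2,v_6] = [v_6] − [v_2].
As a 7×18 matrix over Z this has rank 6, with invariant factors (1,1,1,1,1,1).

The boundary map ∂_2: C_2 → C_1 acts by ∂[p,q,r] = [q,r] − [p,r] + [p,q]. For instance
  ∂[v_2,v_5,v_6] = [v_5,v_6] − [v_2,v_6] + [v_2,v_5],
  ∂[v_0,v_1,v_3] = [v_1,v_3] − [v_0,v_3] + [v_0,v_1].
The resulting 18×12 matrix has rank 12, and its Smith normal form has invariant factors (1,1,1,1,1,1,1,1,1,1,1,2).

Reading off H_k = ker ∂_k / im ∂_{k+1}:

  H_1: rank ker ∂_1 − rank ∂_2 = (18 − 6) − 12 = 0, and ∂_2 has invariant factor 2 > 1, so H_1 ≅ Z/2.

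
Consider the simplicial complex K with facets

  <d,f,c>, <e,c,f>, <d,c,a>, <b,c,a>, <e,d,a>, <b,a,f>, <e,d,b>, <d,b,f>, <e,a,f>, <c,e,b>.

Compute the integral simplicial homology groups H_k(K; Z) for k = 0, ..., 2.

Fix the vertex order a < b < c < d < e < f and write every simplex with vertices in increasing order. Then dim K = 2 and the simplices of K are:

  0-simplices (6): a, b, c, d, e, f
  1-simplices (15): ab, ac, ad, ae, af, bc, bd, be, bf, cd, ce, cf, de, df, ef
  2-simplices (10): abc, abf, acd, ade, aef, bce, bde, bdf, cdf, cef

Hence C_0 ≅ Z^6, C_1 ≅ Z^15, C_2 ≅ Z^10.

The boundary map ∂_1: C_1 → C_0 sends each edge [p,q] (with p < q) to q − p. For instance
  ∂ad = d − a.
The resulting 6×15 matrix has rank 5, and its Smith normal form has invariant factors (1,1,1,1,1).

The boundary map ∂_2: C_2 → C_1 maps a triangle to the signed sum of its edges. For instance
  ∂acd = cd − ad + ac,
  ∂bde = de − be + bd.
The 15×10 boundary matrix has rank 10 and Smith normal form diag(1,1,1,1,1,1,1,1,1,2).

Now H_k = ker ∂_k / im ∂_{k+1}, so:

  H_0: rank C_0 − rank ∂_1 = 6 − 5 = 1, and the invariant factors of ∂_1 are all 1, so H_0 ≅ Z.
  H_1: rank ker ∂_1 − rank ∂_2 = (15 − 5) − 10 = 0, and ∂_2 has invariant factor 2 > 1, so H_1 ≅ Z/2.
  H_2: rank ker ∂_2 − rank ∂_3 = (10 − 10) − 0 = 0, and there is no ∂_3, so H_2 ≅ 0.

As a check, the Euler characteristic is 6 − 15 + 10 = 1, which agrees with 1 − 0 + 0 = 1.
(K is a triangulation of the real projective plane RP^2.)

H_0 ≅ Z,  H_1 ≅ Z/2,  H_2 = 0.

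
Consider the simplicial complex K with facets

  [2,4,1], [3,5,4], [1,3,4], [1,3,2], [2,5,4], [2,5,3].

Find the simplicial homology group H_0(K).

Take the total order 1 < 2 < 3 < 4 < 5 on the vertex set. Then K (dimension 2) consists of the simplices:

  0-simplices (5): [1], [2], [3], [4], [5]
  1-simplices (9): [1,2], [1,3], [1,4], [2,3], [2,4], [2,5], [3,4], [3,5], [4,5]
  2-simplices (6): [1,2,3], [1,2,4], [1,3,4], [2,3,5], [2,4,5], [3,4,5]

so the chain groups are C_0 ≅ Z^5, C_1 ≅ Z^9, C_2 ≅ Z^6.

Boundary ∂_1: C_1 → C_0 maps an edge to its endpoints' difference, ∂[p,q] = q − p.
The resulting 5×9 matrix has rank 4, and its Smith normal form has invariant factors (1,1,1,1).

∂_2: C_2 → C_1 sends each 2-simplex [p,q,r] to [q,r] − [p,r] + [p,q]. For instance
  ∂[3,4,5] = [4,5] − [3,5] + [3,4],
  ∂[1,3,4] = [3,4] − [1,4] + [1,3].
The resulting 9×6 matrix has rank 5, and its Smith normal form has invariant factors (1,1,1,1,1).

Reading off H_k = ker ∂_k / im ∂_{k+1}:

  H_0: rank C_0 − rank ∂_1 = 5 − 4 = 1, and the invariant factors of ∂_1 are all 1, so H_0 ≅ Z.

H_0 ≅ Z.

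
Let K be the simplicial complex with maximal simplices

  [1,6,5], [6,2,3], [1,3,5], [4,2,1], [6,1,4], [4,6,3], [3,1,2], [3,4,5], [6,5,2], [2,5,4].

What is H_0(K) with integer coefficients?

K has 6 vertices, 15 edges, 10 triangles.
rank ∂_0 = 0, rank ∂_1 = 5 ⇒ b_0 = 6 − 0 − 5 = 1; all invariant factors of ∂_1 are 1 so no torsion. So H_0 = Z.

H_0 = Z.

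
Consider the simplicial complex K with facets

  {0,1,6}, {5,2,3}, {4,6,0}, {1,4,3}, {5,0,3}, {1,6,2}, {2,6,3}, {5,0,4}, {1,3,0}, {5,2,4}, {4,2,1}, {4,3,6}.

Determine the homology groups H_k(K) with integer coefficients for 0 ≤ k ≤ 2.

Take the total order 0 < 1 < 2 < 3 < 4 < 5 < 6 on the vertex set. Then K (dimension 2) consists of the simplices:

  0-simplices (7): [0], [1], [2], [3], [4], [5], [6]
  1-simplices (18): [0,1], [0,3], [0,4], [0,5], [0,6], [1,2], [1,3], [1,4], [1,6], [2,3], [2,4], [2,5], [2,6], [3,4], [3,5], [3,6], [4,5], [4,6]
  2-simplices (12): [0,1,3], [0,1,6], [0,3,5], [0,4,5], [0,4,6], [1,2,4], [1,2,6], [1,3,4], [2,3,5], [2,3,6], [2,4,5], [3,4,6]

giving chain groups C_0 ≅ Z^7, C_1 ≅ Z^18, C_2 ≅ Z^12.

Boundary ∂_1: C_1 → C_0 is given by ∂[p,q] = [q] − [p].
The 7×18 boundary matrix has rank 6 and Smith normal form diag(1,1,1,1,1,1).

The boundary map ∂_2: C_2 → C_1 sends each 2-simplex [p,q,r] to [q,r] − [p,r] + [p,q]. For instance
  ∂[0,1,6] = [1,6] − [0,6] + [0,1],
  ∂[0,1,3] = [1,3] − [0,3] + [0,1].
The resulting 18×12 matrix has rank 12, and its Smith normal form has invariant factors (1,1,1,1,1,1,1,1,1,1,1,2).

From H_k ≅ ker(∂_k) / im(∂_{k+1}) we obtain:

  H_0: rank C_0 − rank ∂_1 = 7 − 6 = 1, and the invariant factors of ∂_1 are all 1, so H_0 = Z.
  H_1: rank ker ∂_1 − rank ∂_2 = (18 − 6) − 12 = 0, and ∂_2 has invariant factor 2 > 1, so H_1 = Z/2.
  H_2: rank ker ∂_2 − rank ∂_3 = (12 − 12) − 0 = 0, and there is no ∂_3, so H_2 = 0.

H_0 = Z,  H_1 = Z/2,  H_2 = 0.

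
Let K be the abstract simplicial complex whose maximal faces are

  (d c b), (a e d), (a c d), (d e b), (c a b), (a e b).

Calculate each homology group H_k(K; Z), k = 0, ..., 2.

We work with the vertex ordering a < b < c < d < e. The simplices of K, each written with vertices in increasing order, are:

  0-simplices (5): a, b, c, d, e
  1-simplices (9): ab, ac, ad, ae, bc, bd, be, cd, de
  2-simplices (6): abc, abe, acd, ade, bcd, bde

Hence C_0 ≅ Z^5, C_1 ≅ Z^9, C_2 ≅ Z^6.

The boundary map ∂_1: C_1 → C_0 sends each edge [p,q] (with p < q) to q − p. For instance
  ∂be = e − b.
This gives a 5×9 integer matrix of rank 4; reducing to Smith normal form yields diagonal entries (1,1,1,1).

The boundary map ∂_2: C_2 → C_1 acts by ∂[p,q,r] = [q,r] − [p,r] + [p,q]. For instance
  ∂acd = cd − ad + ac,
  ∂abe = be − ae + ab.
As a 9×6 matrix over Z this has rank 5, with invariant factors (1,1,1,1,1).

Reading off H_k = ker ∂_k / im ∂_{k+1}:

  H_0: rank C_0 − rank ∂_1 = 5 − 4 = 1, and the invariant factors of ∂_1 are all 1, so H_0 ≅ Z.
  H_1: rank ker ∂_1 − rank ∂_2 = (9 − 4) − 5 = 0, and the invariant factors of ∂_2 are all 1, so H_1 ≅ 0.
  H_2: rank ker ∂_2 − rank ∂_3 = (6 − 5) − 0 = 1, and there is no ∂_3, so H_2 ≅ Z.

As a check, the Euler characteristic is 5 − 9 + 6 = 2, which agrees with 1 − 0 + 1 = 2.

H_0 ≅ Z,  H_1 = 0,  H_2 ≅ Z.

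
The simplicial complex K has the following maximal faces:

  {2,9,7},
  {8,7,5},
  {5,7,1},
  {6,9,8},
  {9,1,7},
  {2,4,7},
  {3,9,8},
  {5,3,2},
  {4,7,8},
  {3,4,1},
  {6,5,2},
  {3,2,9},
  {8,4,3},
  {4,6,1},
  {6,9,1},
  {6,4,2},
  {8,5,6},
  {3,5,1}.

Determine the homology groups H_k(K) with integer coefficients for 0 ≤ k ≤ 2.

H_0 ≅ Z,  H_1 ≅ Z^2,  H_2 ≅ Z.

Take the total order 1 < 2 < 3 < 4 < 5 < 6 < 7 < 8 < 9 on the vertex set. Then K (dimension 2) consists of the simplices:

  0-simplices (9): [1], [2], [3], [4], [5], [6], [7], [8], [9]
  1-simplices (27): (27 of them)
  2-simplices (18): [1,3,4], [1,3,5], [1,4,6], [1,5,7], [1,6,9], [1,7,9], [2,3,5], [2,3,9], [2,4,6], [2,4,7], [2,5,6], [2,7,9], [3,4,8], [3,8,9], [4,7,8], [5,6,8], [5,7,8], [6,8,9]

so the chain groups are C_0 ≅ Z^9, C_1 ≅ Z^27, C_2 ≅ Z^18.

The boundary map ∂_1: C_1 → C_0 is given by ∂[p,q] = [q] − [p]. For instance
  ∂[2,6] = [6] − [2].
The 9×27 boundary matrix has rank 8 and Smith normal form diag(1,1,1,1,1,1,1,1).

Boundary ∂_2: C_2 → C_1 acts by ∂[p,q,r] = [q,r] − [p,r] + [p,q]. For instance
  ∂[2,4,7] = [4,7] − [2,7] + [2,4],
  ∂[5,6,8] = [6,8] − [5,8] + [5,6].
This gives a 27×18 integer matrix of rank 17; reducing to Smith normal form yields diagonal entries (1,1,1,1,1,1,1,1,1,1,1,1,1,1,1,1,1).

Now H_k = ker ∂_k / im ∂_{k+1}, so:

  H_0: rank C_0 − rank ∂_1 = 9 − 8 = 1, and the invariant factors of ∂_1 are all 1, so H_0 = Z.
  H_1: rank ker ∂_1 − rank ∂_2 = (27 − 8) − 17 = 2, and the invariant factors of ∂_2 are all 1, so H_1 = Z^2.
  H_2: rank ker ∂_2 − rank ∂_3 = (18 − 17) − 0 = 1, and there is no ∂_3, so H_2 = Z.

As a check, the Euler characteristic is 9 − 27 + 18 = 0, which agrees with 1 − 2 + 1 = 0.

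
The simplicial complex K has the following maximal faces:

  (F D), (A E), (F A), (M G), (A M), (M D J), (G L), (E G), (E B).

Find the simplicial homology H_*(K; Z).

H_0 = Z,  H_1 = Z^2,  H_2 = 0.

Fix the vertex order A < B < D < E < F < G < J < L < M and write every simplex with vertices in increasing order. Then dim K = 2 and the simplices of K are:

  0-simplices (9): A, B, D, E, F, G, J, L, M
  1-simplices (11): AE, AF, AM, BE, DF, DJ, DM, EG, GL, GM, JM
  2-simplices (1): DJM

so the chain groups are C_0 ≅ Z^9, C_1 ≅ Z^11, C_2 ≅ Z^1.

Boundary ∂_1: C_1 → C_0 sends each edge [p,q] (with p < q) to q − p. For instance
  ∂AF = F − A.
As a 9×11 matrix over Z this has rank 8, with invariant factors (1,1,1,1,1,1,1,1).

Boundary ∂_2: C_2 → C_1 acts by ∂[p,q,r] = [q,r] − [p,r] + [p,q]. For instance
  ∂DJM = JM − DM + DJ.
As a 11×1 matrix over Z this has rank 1, with invariant factors (1).

From H_k ≅ ker(∂_k) / im(∂_{k+1}) we obtain:

  H_0: rank C_0 − rank ∂_1 = 9 − 8 = 1, and the invariant factors of ∂_1 are all 1, so H_0 = Z.
  H_1: rank ker ∂_1 − rank ∂_2 = (11 − 8) − 1 = 2, and the invariant factors of ∂_2 are all 1, so H_1 = Z^2.
  H_2: rank ker ∂_2 − rank ∂_3 = (1 − 1) − 0 = 0, and there is no ∂_3, so H_2 = 0.

As a check, the Euler characteristic is 9 − 11 + 1 = -1, which agrees with 1 − 2 + 0 = -1.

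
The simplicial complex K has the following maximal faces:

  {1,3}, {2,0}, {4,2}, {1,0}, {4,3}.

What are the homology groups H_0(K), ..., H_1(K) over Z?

Fix the vertex order 0 < 1 < 2 < 3 < 4 and write every simplex with vertices in increasing order. Then dim K = 1 and the simplices of K are:

  0-simplices (5): [0], [1], [2], [3], [4]
  1-simplices (5): [0,1], [0,2], [1,3], [2,4], [3,4]

giving chain groups C_0 ≅ Z^5, C_1 ≅ Z^5.

The boundary map ∂_1: C_1 → C_0 is given by ∂[p,q] = [q] − [p]. For instance
  ∂[1,3] = [3] − [1].
As a 5×5 matrix over Z this has rank 4, with invariant factors (1,1,1,1).

From H_k ≅ ker(∂_k) / im(∂_{k+1}) we obtain:

  H_0: rank C_0 − rank ∂_1 = 5 − 4 = 1, and the invariant factors of ∂_1 are all 1, so H_0 ≅ Z.
  H_1: rank ker ∂_1 − rank ∂_2 = (5 − 4) − 0 = 1, and there is no ∂_2, so H_1 ≅ Z.

(K is a triangulation of the circle S^1.)

H_0 = Z,  H_1 = Z.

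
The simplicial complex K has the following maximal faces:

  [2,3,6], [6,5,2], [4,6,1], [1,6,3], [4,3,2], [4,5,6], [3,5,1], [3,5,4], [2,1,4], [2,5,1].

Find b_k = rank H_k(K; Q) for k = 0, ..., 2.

Fix the vertex order 1 < 2 < 3 < 4 < 5 < 6 and write every simplex with vertices in increasing order. Then dim K = 2 and the simplices of K are:

  0-simplices (6): [1], [2], [3], [4], [5], [6]
  1-simplices (15): [1,2], [1,3], [1,4], [1,5], [1,6], [2,3], [2,4], [2,5], [2,6], [3,4], [3,5], [3,6], [4,5], [4,6], [5,6]
  2-simplices (10): [1,2,4], [1,2,5], [1,3,5], [1,3,6], [1,4,6], [2,3,4], [2,3,6], [2,5,6], [3,4,5], [4,5,6]

giving chain groups C_0 ≅ Z^6, C_1 ≅ Z^15, C_2 ≅ Z^10.

∂_1: C_1 → C_0 is given by ∂[p,q] = [q] − [p]. For instance
  ∂[1,2] = [2] − [1].
As a 6×15 matrix over Z this has rank 5, with invariant factors (1,1,1,1,1).

∂_2: C_2 → C_1 acts by ∂[p,q,r] = [q,r] − [p,r] + [p,q]. For instance
  ∂[2,3,6] = [3,6] − [2,6] + [2,3],
  ∂[2,5,6] = [5,6] − [2,6] + [2,5].
The 15×10 boundary matrix has rank 10 and Smith normal form diag(1,1,1,1,1,1,1,1,1,2).

Now H_k = ker ∂_k / im ∂_{k+1}, so:

  H_0: rank C_0 − rank ∂_1 = 6 − 5 = 1, and the invariant factors of ∂_1 are all 1, so H_0 ≅ Z.
  H_1: rank ker ∂_1 − rank ∂_2 = (15 − 5) − 10 = 0, and ∂_2 has invariant factor 2 > 1, so H_1 ≅ Z_2.
  H_2: rank ker ∂_2 − rank ∂_3 = (10 − 10) − 0 = 0, and there is no ∂_3, so H_2 ≅ 0.

Hence the Betti numbers are b_0 = 1, b_1 = 0, b_2 = 0.

b_0 = 1, b_1 = 0, b_2 = 0.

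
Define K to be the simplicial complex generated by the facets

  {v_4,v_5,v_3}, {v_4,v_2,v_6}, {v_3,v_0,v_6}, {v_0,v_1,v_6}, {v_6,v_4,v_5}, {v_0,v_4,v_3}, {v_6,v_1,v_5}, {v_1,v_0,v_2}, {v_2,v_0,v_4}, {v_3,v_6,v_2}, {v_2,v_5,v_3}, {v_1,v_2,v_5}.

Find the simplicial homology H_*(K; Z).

Order the vertices as v_0 < v_1 < v_2 < v_3 < v_4 < v_5 < v_6. Listing each simplex with vertices in this order, K has dimension 2 with simplices:

  0-simplices (7): [v_0], [v_1], [v_2], [v_3], [v_4], [v_5], [v_6]
  1-simplices (18): (18 of them)
  2-simplices (12): (12 of them)

so the chain groups are C_0 ≅ Z^7, C_1 ≅ Z^18, C_2 ≅ Z^12.

∂_1: C_1 → C_0 is given by ∂[p,q] = [q] − [p]. For instance
  ∂[v_1,v_2] = [v_2] − [v_1].
This gives a 7×18 integer matrix of rank 6; reducing to Smith normal form yields diagonal entries (1,1,1,1,1,1).

Boundary ∂_2: C_2 → C_1 sends each 2-simplex [p,q,r] to [q,r] − [p,r] + [p,q]. For instance
  ∂[v_0,v_3,v_6] = [v_3,v_6] − [v_0,v_6] + [v_0,v_3],
  ∂[v_2,v_3,v_5] = [v_3,v_5] − [v_2,v_5] + [v_2,v_3].
This gives a 18×12 integer matrix of rank 12; reducing to Smith normal form yields diagonal entries (1,1,1,1,1,1,1,1,1,1,1,2).

From H_k ≅ ker(∂_k) / im(∂_{k+1}) we obtain:

  H_0: rank C_0 − rank ∂_1 = 7 − 6 = 1, and the invariant factors of ∂_1 are all 1, so H_0 ≅ Z.
  H_1: rank ker ∂_1 − rank ∂_2 = (18 − 6) − 12 = 0, and ∂_2 has invariant factor 2 > 1, so H_1 ≅ Z/2.
  H_2: rank ker ∂_2 − rank ∂_3 = (12 − 12) − 0 = 0, and there is no ∂_3, so H_2 ≅ 0.

As a check, the Euler characteristic is 7 − 18 + 12 = 1, which agrees with 1 − 0 + 0 = 1.

H_0 = Z,  H_1 = Z/2,  H_2 = 0.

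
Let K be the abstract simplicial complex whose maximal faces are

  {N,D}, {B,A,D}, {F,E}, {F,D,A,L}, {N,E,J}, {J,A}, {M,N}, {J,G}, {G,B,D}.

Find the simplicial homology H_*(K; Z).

Fix the vertex order A < B < D < E < F < G < J < L < M < N and write every simplex with vertices in increasing order. Then dim K = 3 and the simplices of K are:

  0-simplices (10): A, B, D, E, F, G, J, L, M, N
  1-simplices (18): AB, AD, AF, AJ, AL, BD, BG, DF, DG, DL, DN, EF, EJ, EN, FL, GJ, JN, MN
  2-simplices (7): ABD, ADF, ADL, AFL, BDG, DFL, EJN
  3-simplices (1): ADFL

so the chain groups are C_0 ≅ Z^10, C_1 ≅ Z^18, C_2 ≅ Z^7, C_3 ≅ Z^1.

The boundary map ∂_1: C_1 → C_0 is given by ∂[p,q] = [q] − [p]. For instance
  ∂AJ = J − A.
The 10×18 boundary matrix has rank 9 and Smith normal form diag(1,1,1,1,1,1,1,1,1).

Boundary ∂_2: C_2 → C_1 sends each 2-simplex [p,q,r] to [q,r] − [p,r] + [p,q]. For instance
  ∂EJN = JN − EN + EJ,
  ∂ABD = BD − AD + AB.
This gives a 18×7 integer matrix of rank 6; reducing to Smith normal form yields diagonal entries (1,1,1,1,1,1).

Boundary ∂_3: C_3 → C_2 sends each 3-simplex σ to the alternating sum Σ_i (−1)^i (σ with its i-th vertex removed). For instance
  ∂ADFL = DFL − AFL + ADL − ADF.
As a 7×1 matrix over Z this has rank 1, with invariant factors (1).

Now H_k = ker ∂_k / im ∂_{k+1}, so:

  H_0: rank C_0 − rank ∂_1 = 10 − 9 = 1, and the invariant factors of ∂_1 are all 1, so H_0 ≅ Z.
  H_1: rank ker ∂_1 − rank ∂_2 = (18 − 9) − 6 = 3, and the invariant factors of ∂_2 are all 1, so H_1 ≅ Z^3.
  H_2: rank ker ∂_2 − rank ∂_3 = (7 − 6) − 1 = 0, and the invariant factors of ∂_3 are all 1, so H_2 ≅ 0.
  H_3: rank ker ∂_3 − rank ∂_4 = (1 − 1) − 0 = 0, and there is no ∂_4, so H_3 ≅ 0.

H_0 = Z,  H_1 = Z^3,  H_2 = 0,  H_3 = 0.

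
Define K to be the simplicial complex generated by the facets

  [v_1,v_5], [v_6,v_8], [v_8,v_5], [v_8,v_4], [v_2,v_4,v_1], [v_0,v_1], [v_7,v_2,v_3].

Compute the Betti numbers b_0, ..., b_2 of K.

b_0 = 1, b_1 = 1, b_2 = 0.

K has 9 vertices, 11 edges, 2 triangles.
rank ∂_0 = 0, rank ∂_1 = 8 ⇒ b_0 = 9 − 0 − 8 = 1; all invariant factors of ∂_1 are 1 so no torsion. So H_0 = Z.
rank ∂_1 = 8, rank ∂_2 = 2 ⇒ b_1 = 11 − 8 − 2 = 1; all invariant factors of ∂_2 are 1 so no torsion. So H_1 = Z.
rank ∂_2 = 2, rank ∂_3 = 0 ⇒ b_2 = 2 − 2 − 0 = 0. So H_2 = 0.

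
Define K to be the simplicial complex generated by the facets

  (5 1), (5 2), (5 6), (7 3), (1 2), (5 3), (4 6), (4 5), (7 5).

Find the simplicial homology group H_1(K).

H_1 ≅ Z^3.

K has 7 vertices, 9 edges.
rank ∂_1 = 6, rank ∂_2 = 0 ⇒ b_1 = 9 − 6 − 0 = 3. So H_1 = Z^3.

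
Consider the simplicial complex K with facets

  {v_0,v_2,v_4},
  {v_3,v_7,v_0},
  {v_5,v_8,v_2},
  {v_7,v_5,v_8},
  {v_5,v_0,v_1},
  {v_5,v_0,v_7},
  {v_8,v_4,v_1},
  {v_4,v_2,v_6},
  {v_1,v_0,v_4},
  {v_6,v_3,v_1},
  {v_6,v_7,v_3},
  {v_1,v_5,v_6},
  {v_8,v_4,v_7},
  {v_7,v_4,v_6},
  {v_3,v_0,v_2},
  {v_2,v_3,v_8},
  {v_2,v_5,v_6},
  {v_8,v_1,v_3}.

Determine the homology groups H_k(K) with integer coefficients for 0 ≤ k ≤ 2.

Order the vertices as v_0 < v_1 < v_2 < v_3 < v_4 < v_5 < v_6 < v_7 < v_8. Listing each simplex with vertices in this order, K has dimension 2 with simplices:

  0-simplices (9): [v_0], [v_1], [v_2], [v_3], [v_4], [v_5], [v_6], [v_7], [v_8]
  1-simplices (27): (27 of them)
  2-simplices (18): (18 of them)

Hence C_0 ≅ Z^9, C_1 ≅ Z^27, C_2 ≅ Z^18.

Boundary ∂_1: C_1 → C_0 sends each edge [p,q] (with p < q) to q − p.
The 9×27 boundary matrix has rank 8 and Smith normal form diag(1,1,1,1,1,1,1,1).

∂_2: C_2 → C_1 acts by ∂[p,q,r] = [q,r] − [p,r] + [p,q]. For instance
  ∂[v_5,v_7,v_8] = [v_7,v_8] − [v_5,v_8] + [v_5,v_7],
  ∂[v_0,v_3,v_7] = [v_3,v_7] − [v_0,v_7] + [v_0,v_3].
This gives a 27×18 integer matrix of rank 17; reducing to Smith normal form yields diagonal entries (1,1,1,1,1,1,1,1,1,1,1,1,1,1,1,1,1).

Now H_k = ker ∂_k / im ∂_{k+1}, so:

  H_0: rank C_0 − rank ∂_1 = 9 − 8 = 1, and the invariant factors of ∂_1 are all 1, so H_0 = Z.
  H_1: rank ker ∂_1 − rank ∂_2 = (27 − 8) − 17 = 2, and the invariant factors of ∂_2 are all 1, so H_1 = Z^2.
  H_2: rank ker ∂_2 − rank ∂_3 = (18 − 17) − 0 = 1, and there is no ∂_3, so H_2 = Z.

H_0 ≅ Z,  H_1 ≅ Z^2,  H_2 ≅ Z.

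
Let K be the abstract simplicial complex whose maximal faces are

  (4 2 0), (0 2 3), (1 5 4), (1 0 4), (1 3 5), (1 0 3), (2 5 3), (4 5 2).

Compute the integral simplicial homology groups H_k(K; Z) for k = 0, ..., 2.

Take the total order 0 < 1 < 2 < 3 < 4 < 5 on the vertex set. Then K (dimension 2) consists of the simplices:

  0-simplices (6): [0], [1], [2], [3], [4], [5]
  1-simplices (12): [0,1], [0,2], [0,3], [0,4], [1,3], [1,4], [1,5], [2,3], [2,4], [2,5], [3,5], [4,5]
  2-simplices (8): [0,1,3], [0,1,4], [0,2,3], [0,2,4], [1,3,5], [1,4,5], [2,3,5], [2,4,5]

Hence C_0 ≅ Z^6, C_1 ≅ Z^12, C_2 ≅ Z^8.

∂_1: C_1 → C_0 maps an edge to its endpoints' difference, ∂[p,q] = q − p.
As a 6×12 matrix over Z this has rank 5, with invariant factors (1,1,1,1,1).

Boundary ∂_2: C_2 → C_1 maps a triangle to the signed sum of its edges. For instance
  ∂[2,4,5] = [4,5] − [2,5] + [2,4],
  ∂[0,2,4] = [2,4] − [0,4] + [0,2].
This gives a 12×8 integer matrix of rank 7; reducing to Smith normal form yields diagonal entries (1,1,1,1,1,1,1).

Now H_k = ker ∂_k / im ∂_{k+1}, so:

  H_0: rank C_0 − rank ∂_1 = 6 − 5 = 1, and the invariant factors of ∂_1 are all 1, so H_0 = Z.
  H_1: rank ker ∂_1 − rank ∂_2 = (12 − 5) − 7 = 0, and the invariant factors of ∂_2 are all 1, so H_1 = 0.
  H_2: rank ker ∂_2 − rank ∂_3 = (8 − 7) − 0 = 1, and there is no ∂_3, so H_2 = Z.

As a check, the Euler characteristic is 6 − 12 + 8 = 2, which agrees with 1 − 0 + 1 = 2.

H_0 ≅ Z,  H_1 = 0,  H_2 ≅ Z.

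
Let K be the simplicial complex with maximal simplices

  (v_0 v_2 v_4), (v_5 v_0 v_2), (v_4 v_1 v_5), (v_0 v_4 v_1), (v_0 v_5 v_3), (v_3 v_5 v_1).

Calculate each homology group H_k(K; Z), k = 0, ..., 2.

H_0 = Z,  H_1 = Z,  H_2 = 0.

Order the vertices as v_0 < v_1 < v_2 < v_3 < v_4 < v_5. Listing each simplex with vertices in this order, K has dimension 2 with simplices:

  0-simplices (6): [v_0], [v_1], [v_2], [v_3], [v_4], [v_5]
  1-simplices (12): [v_0,v_1], [v_0,v_2], [v_0,v_3], [v_0,v_4], [v_0,v_5], [v_1,v_3], [v_1,v_4], [v_1,v_5], [v_2,v_4], [v_2,v_5], [v_3,v_5], [v_4,v_5]
  2-simplices (6): [v_0,v_1,v_4], [v_0,v_2,v_4], [v_0,v_2,v_5], [v_0,v_3,v_5], [v_1,v_3,v_5], [v_1,v_4,v_5]

so the chain groups are C_0 ≅ Z^6, C_1 ≅ Z^12, C_2 ≅ Z^6.

∂_1: C_1 → C_0 is given by ∂[p,q] = [q] − [p]. For instance
  ∂[v_0,v_4] = [v_4] − [v_0].
The 6×12 boundary matrix has rank 5 and Smith normal form diag(1,1,1,1,1).

The boundary map ∂_2: C_2 → C_1 maps a triangle to the signed sum of its edges. For instance
  ∂[v_0,v_1,v_4] = [v_1,v_4] − [v_0,v_4] + [v_0,v_1],
  ∂[v_0,v_3,v_5] = [v_3,v_5] − [v_0,v_5] + [v_0,v_3].
The 12×6 boundary matrix has rank 6 and Smith normal form diag(1,1,1,1,1,1).

From H_k ≅ ker(∂_k) / im(∂_{k+1}) we obtain:

  H_0: rank C_0 − rank ∂_1 = 6 − 5 = 1, and the invariant factors of ∂_1 are all 1, so H_0 ≅ Z.
  H_1: rank ker ∂_1 − rank ∂_2 = (12 − 5) − 6 = 1, and the invariant factors of ∂_2 are all 1, so H_1 ≅ Z.
  H_2: rank ker ∂_2 − rank ∂_3 = (6 − 6) − 0 = 0, and there is no ∂_3, so H_2 ≅ 0.

As a check, the Euler characteristic is 6 − 12 + 6 = 0, which agrees with 1 − 1 + 0 = 0.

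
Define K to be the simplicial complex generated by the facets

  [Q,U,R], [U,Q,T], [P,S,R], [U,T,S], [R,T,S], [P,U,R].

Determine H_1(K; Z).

Take the total order P < Q < R < S < T < U on the vertex set. Then K (dimension 2) consists of the simplices:

  0-simplices (6): P, Q, R, S, T, U
  1-simplices (12): PR, PS, PU, QR, QT, QU, RS, RT, RU, ST, SU, TU
  2-simplices (6): PRS, PRU, QRU, QTU, RST, STU

giving chain groups C_0 ≅ Z^6, C_1 ≅ Z^12, C_2 ≅ Z^6.

∂_1: C_1 → C_0 is given by ∂[p,q] = [q] − [p]. For instance
  ∂PR = R − P.
The 6×12 boundary matrix has rank 5 and Smith normal form diag(1,1,1,1,1).

∂_2: C_2 → C_1 acts by ∂[p,q,r] = [q,r] − [p,r] + [p,q]. For instance
  ∂RST = ST − RT + RS,
  ∂QRU = RU − QU + QR.
The 12×6 boundary matrix has rank 6 and Smith normal form diag(1,1,1,1,1,1).

Now H_k = ker ∂_k / im ∂_{k+1}, so:

  H_1: rank ker ∂_1 − rank ∂_2 = (12 − 5) − 6 = 1, and the invariant factors of ∂_2 are all 1, so H_1 = Z.

H_1 ≅ Z.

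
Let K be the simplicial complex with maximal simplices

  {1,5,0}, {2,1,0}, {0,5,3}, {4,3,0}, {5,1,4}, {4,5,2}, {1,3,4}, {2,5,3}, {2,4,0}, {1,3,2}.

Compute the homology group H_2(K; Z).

H_2 ≅ 0.

We work with the vertex ordering 0 < 1 < 2 < 3 < 4 < 5. The simplices of K, each written with vertices in increasing order, are:

  0-simplices (6): [0], [1], [2], [3], [4], [5]
  1-simplices (15): [0,1], [0,2], [0,3], [0,4], [0,5], [1,2], [1,3], [1,4], [1,5], [2,3], [2,4], [2,5], [3,4], [3,5], [4,5]
  2-simplices (10): [0,1,2], [0,1,5], [0,2,4], [0,3,4], [0,3,5], [1,2,3], [1,3,4], [1,4,5], [2,3,5], [2,4,5]

giving chain groups C_0 ≅ Z^6, C_1 ≅ Z^15, C_2 ≅ Z^10.

The boundary map ∂_1: C_1 → C_0 maps an edge to its endpoints' difference, ∂[p,q] = q − p. For instance
  ∂[0,4] = [4] − [0].
This gives a 6×15 integer matrix of rank 5; reducing to Smith normal form yields diagonal entries (1,1,1,1,1).

The boundary map ∂_2: C_2 → C_1 sends each 2-simplex [p,q,r] to [q,r] − [p,r] + [p,q]. For instance
  ∂[2,4,5] = [4,5] − [2,5] + [2,4],
  ∂[1,3,4] = [3,4] − [1,4] + [1,3].
As a 15×10 matrix over Z this has rank 10, with invariant factors (1,1,1,1,1,1,1,1,1,2).

Now H_k = ker ∂_k / im ∂_{k+1}, so:

  H_2: rank ker ∂_2 − rank ∂_3 = (10 − 10) − 0 = 0, and there is no ∂_3, so H_2 ≅ 0.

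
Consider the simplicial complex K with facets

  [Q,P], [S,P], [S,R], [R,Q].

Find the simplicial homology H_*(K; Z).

H_0 ≅ Z,  H_1 ≅ Z.

Fix the vertex order P < Q < R < S and write every simplex with vertices in increasing order. Then dim K = 1 and the simplices of K are:

  0-simplices (4): P, Q, R, S
  1-simplices (4): PQ, PS, QR, RS

so the chain groups are C_0 ≅ Z^4, C_1 ≅ Z^4.

The boundary map ∂_1: C_1 → C_0 is given by ∂[p,q] = [q] − [p].
The resulting 4×4 matrix has rank 3, and its Smith normal form has invariant factors (1,1,1).

Reading off H_k = ker ∂_k / im ∂_{k+1}:

  H_0: rank C_0 − rank ∂_1 = 4 − 3 = 1, and the invariant factors of ∂_1 are all 1, so H_0 = Z.
  H_1: rank ker ∂_1 − rank ∂_2 = (4 − 3) − 0 = 1, and there is no ∂_2, so H_1 = Z.

As a check, the Euler characteristic is 4 − 4 = 0, which agrees with 1 − 1 = 0.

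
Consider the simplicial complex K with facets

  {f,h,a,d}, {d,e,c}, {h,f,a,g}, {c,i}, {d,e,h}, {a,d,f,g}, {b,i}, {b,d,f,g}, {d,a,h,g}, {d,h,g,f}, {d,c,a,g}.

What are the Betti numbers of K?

We work with the vertex ordering a < b < c < d < e < f < g < h < i. The simplices of K, each written with vertices in increasing order, are:

  0-simplices (9): a, b, c, d, e, f, g, h, i
  1-simplices (21): ac, ad, af, ag, ah, bd, bf, bg, bi, cd, ce, cg, ci, de, df, dg, dh, eh, fg, fh, gh
  2-simplices (18): acd, acg, adf, adg, adh, afg, afh, agh, bdf, bdg, bfg, cde, cdg, deh, dfg, dfh, dgh, fgh
  3-simplices (7): acdg, adfg, adfh, adgh, afgh, bdfg, dfgh

giving chain groups C_0 ≅ Z^9, C_1 ≅ Z^21, C_2 ≅ Z^18, C_3 ≅ Z^7.

Boundary ∂_1: C_1 → C_0 maps an edge to its endpoints' difference, ∂[p,q] = q − p.
This gives a 9×21 integer matrix of rank 8; reducing to Smith normal form yields diagonal entries (1,1,1,1,1,1,1,1).

Boundary ∂_2: C_2 → C_1 sends each 2-simplex [p,q,r] to [q,r] − [p,r] + [p,q]. For instance
  ∂cde = de − ce + cd,
  ∂adh = dh − ah + ad.
As a 21×18 matrix over Z this has rank 12, with invariant factors (1,1,1,1,1,1,1,1,1,1,1,1).

The boundary map ∂_3: C_3 → C_2 sends each 3-simplex σ to the alternating sum Σ_i (−1)^i (σ with its i-th vertex removed). For instance
  ∂adgh = dgh − agh + adh − adg,
  ∂bdfg = dfg − bfg + bdg − bdf.
The resulting 18×7 matrix has rank 6, and its Smith normal form has invariant factors (1,1,1,1,1,1).

From H_k ≅ ker(∂_k) / im(∂_{k+1}) we obtain:

  H_0: rank C_0 − rank ∂_1 = 9 − 8 = 1, and the invariant factors of ∂_1 are all 1, so H_0 = Z.
  H_1: rank ker ∂_1 − rank ∂_2 = (21 − 8) − 12 = 1, and the invariant factors of ∂_2 are all 1, so H_1 = Z.
  H_2: rank ker ∂_2 − rank ∂_3 = (18 − 12) − 6 = 0, and the invariant factors of ∂_3 are all 1, so H_2 = 0.
  H_3: rank ker ∂_3 − rank ∂_4 = (7 − 6) − 0 = 1, and there is no ∂_4, so H_3 = Z.

Hence the Betti numbers are b_0 = 1, b_1 = 1, b_2 = 0, b_3 = 1.

b_0 = 1, b_1 = 1, b_2 = 0, b_3 = 1.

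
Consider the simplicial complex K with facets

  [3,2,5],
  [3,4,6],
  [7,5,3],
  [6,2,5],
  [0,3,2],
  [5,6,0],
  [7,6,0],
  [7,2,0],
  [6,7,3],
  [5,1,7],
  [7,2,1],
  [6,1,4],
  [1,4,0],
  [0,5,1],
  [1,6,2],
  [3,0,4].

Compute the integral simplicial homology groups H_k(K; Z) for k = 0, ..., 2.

H_0 ≅ Z,  H_1 ≅ Z^2,  H_2 ≅ Z.

Take the total order 0 < 1 < 2 < 3 < 4 < 5 < 6 < 7 on the vertex set. Then K (dimension 2) consists of the simplices:

  0-simplices (8): [0], [1], [2], [3], [4], [5], [6], [7]
  1-simplices (24): (24 of them)
  2-simplices (16): [0,1,4], [0,1,5], [0,2,3], [0,2,7], [0,3,4], [0,5,6], [0,6,7], [1,2,6], [1,2,7], [1,4,6], [1,5,7], [2,3,5], [2,5,6], [3,4,6], [3,5,7], [3,6,7]

Hence C_0 ≅ Z^8, C_1 ≅ Z^24, C_2 ≅ Z^16.

∂_1: C_1 → C_0 maps an edge to its endpoints' difference, ∂[p,q] = q − p.
This gives a 8×24 integer matrix of rank 7; reducing to Smith normal form yields diagonal entries (1,1,1,1,1,1,1).

Boundary ∂_2: C_2 → C_1 maps a triangle to the signed sum of its edges. For instance
  ∂[2,3,5] = [3,5] − [2,5] + [2,3],
  ∂[0,6,7] = [6,7] − [0,7] + [0,6].
As a 24×16 matrix over Z this has rank 15, with invariant factors (1,1,1,1,1,1,1,1,1,1,1,1,1,1,1).

From H_k ≅ ker(∂_k) / im(∂_{k+1}) we obtain:

  H_0: rank C_0 − rank ∂_1 = 8 − 7 = 1, and the invariant factors of ∂_1 are all 1, so H_0 ≅ Z.
  H_1: rank ker ∂_1 − rank ∂_2 = (24 − 7) − 15 = 2, and the invariant factors of ∂_2 are all 1, so H_1 ≅ Z^2.
  H_2: rank ker ∂_2 − rank ∂_3 = (16 − 15) − 0 = 1, and there is no ∂_3, so H_2 ≅ Z.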